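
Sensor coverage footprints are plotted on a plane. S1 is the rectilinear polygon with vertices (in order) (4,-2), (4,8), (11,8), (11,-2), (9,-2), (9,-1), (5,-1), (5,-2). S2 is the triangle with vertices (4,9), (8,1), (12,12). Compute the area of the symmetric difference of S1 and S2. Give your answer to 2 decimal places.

|S1| = 66, |S2| = 38, |S1∩S2| = 21.1591.
|S1 △ S2| = |S1| + |S2| − 2·|S1∩S2| = 66 + 38 − 42.3182 = 61.68.

61.68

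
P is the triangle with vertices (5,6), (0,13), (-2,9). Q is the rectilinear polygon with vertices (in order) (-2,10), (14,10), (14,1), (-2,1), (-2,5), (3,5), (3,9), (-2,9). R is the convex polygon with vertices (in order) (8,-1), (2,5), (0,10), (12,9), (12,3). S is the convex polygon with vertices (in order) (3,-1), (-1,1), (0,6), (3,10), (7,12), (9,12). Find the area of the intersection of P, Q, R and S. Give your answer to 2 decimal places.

2.07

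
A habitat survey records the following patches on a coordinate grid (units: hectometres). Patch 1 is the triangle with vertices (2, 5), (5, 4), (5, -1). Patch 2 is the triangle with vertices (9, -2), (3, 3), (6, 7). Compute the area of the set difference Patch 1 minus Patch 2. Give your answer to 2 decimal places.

|Patch 1| = 7.5, |Patch 1∩Patch 2| = 3.5.
|Patch 1 ∖ Patch 2| = |Patch 1| − |Patch 1∩Patch 2| = 7.5 − 3.5 = 4.00.

4.00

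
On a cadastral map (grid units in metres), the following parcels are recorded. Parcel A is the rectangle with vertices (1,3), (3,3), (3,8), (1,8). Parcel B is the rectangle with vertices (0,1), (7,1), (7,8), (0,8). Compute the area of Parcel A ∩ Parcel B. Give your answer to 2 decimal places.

|Parcel A∩Parcel B|: x∈[1,3], y∈[3,8] → 2·5 = 10.

10.00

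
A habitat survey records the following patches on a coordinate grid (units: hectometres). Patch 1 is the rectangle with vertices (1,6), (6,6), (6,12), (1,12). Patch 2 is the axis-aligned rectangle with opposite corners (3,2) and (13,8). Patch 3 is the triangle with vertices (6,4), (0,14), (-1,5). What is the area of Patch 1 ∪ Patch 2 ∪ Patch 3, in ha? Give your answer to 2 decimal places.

By inclusion–exclusion:
Individual areas: |Patch 1| = 30, |Patch 2| = 60, |Patch 3| = 32.
|Patch 1∩Patch 2|: x∈[3,6], y∈[6,8] → 3·2 = 6.
|Patch 1∩Patch 3| = 12.
|Patch 2∩Patch 3| = 6.5571.
|Patch 1∩Patch 2∩Patch 3| = 2.4.
|Patch 1 ∪ Patch 2 ∪ Patch 3| = 122 − 24.5571 + 2.4 = 99.84.

99.84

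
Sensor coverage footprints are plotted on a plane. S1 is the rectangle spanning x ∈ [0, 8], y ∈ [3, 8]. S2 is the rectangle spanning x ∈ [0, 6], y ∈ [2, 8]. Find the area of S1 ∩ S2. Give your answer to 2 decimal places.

30.00

|S1∩S2|: x∈[0,6], y∈[3,8] → 6·5 = 30.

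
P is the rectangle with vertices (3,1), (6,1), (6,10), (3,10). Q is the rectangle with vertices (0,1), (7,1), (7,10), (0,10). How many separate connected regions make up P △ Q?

2

P △ Q splits into 2 disjoint pieces (area 9, area 27).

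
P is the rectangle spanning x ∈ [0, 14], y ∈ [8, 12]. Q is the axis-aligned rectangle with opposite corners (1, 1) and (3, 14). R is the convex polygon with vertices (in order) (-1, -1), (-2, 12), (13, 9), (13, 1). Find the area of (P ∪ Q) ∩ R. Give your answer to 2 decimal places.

The region (P ∪ Q) ∩ R is the polygon with vertices (3,8), (3,1), (1,1), (1,8), (0,8), (0,11.6), (13,9), (13,8).
By the shoelace formula its area is 43.90.

43.90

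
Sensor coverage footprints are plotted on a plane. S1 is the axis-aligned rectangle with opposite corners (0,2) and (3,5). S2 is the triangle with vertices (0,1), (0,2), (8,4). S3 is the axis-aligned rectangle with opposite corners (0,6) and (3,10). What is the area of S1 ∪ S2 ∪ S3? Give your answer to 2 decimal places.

By inclusion–exclusion:
Individual areas: |S1| = 9, |S2| = 4, |S3| = 12.
|S1∩S2| = 1.1042.
|S1∩S3| = 0 (no overlap).
|S2∩S3| = 0.
|S1∩S2∩S3| = 0.
|S1 ∪ S2 ∪ S3| = 25 − 1.1042 + 0 = 23.90.

23.90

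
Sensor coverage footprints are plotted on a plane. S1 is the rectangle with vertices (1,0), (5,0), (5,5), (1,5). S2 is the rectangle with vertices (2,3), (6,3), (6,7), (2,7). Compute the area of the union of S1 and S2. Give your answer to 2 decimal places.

30.00

By inclusion–exclusion:
Individual areas: |S1| = 20, |S2| = 16.
|S1∩S2|: x∈[2,5], y∈[3,5] → 3·2 = 6.
|S1 ∪ S2| = 36 − 6 = 30.00.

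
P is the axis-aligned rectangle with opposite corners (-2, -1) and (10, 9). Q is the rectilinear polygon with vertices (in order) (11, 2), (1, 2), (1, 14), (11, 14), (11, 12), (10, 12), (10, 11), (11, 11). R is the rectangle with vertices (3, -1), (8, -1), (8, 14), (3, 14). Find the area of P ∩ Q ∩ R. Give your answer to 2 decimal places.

The intersection is the polygon with vertices (3,2), (3,9), (8,9), (8,2).
By the shoelace formula its area is 35.00.

35.00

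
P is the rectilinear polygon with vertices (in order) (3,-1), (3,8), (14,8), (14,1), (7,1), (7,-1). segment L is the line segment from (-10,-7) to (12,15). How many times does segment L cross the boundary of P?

The segment meets the boundary at (5,8), (3,6).

2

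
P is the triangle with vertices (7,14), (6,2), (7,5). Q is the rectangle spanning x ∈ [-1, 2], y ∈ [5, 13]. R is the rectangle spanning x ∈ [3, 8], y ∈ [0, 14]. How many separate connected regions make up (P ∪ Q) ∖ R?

(P ∪ Q) ∖ R is a single connected region.

1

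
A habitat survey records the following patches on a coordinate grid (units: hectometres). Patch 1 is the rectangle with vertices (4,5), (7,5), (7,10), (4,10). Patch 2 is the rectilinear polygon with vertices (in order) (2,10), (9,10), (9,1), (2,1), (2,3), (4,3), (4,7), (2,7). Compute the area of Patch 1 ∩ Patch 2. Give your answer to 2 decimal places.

The intersection is the polygon with vertices (7,5), (4,5), (4,7), (4,10), (7,10).
By the shoelace formula its area is 15.00.

15.00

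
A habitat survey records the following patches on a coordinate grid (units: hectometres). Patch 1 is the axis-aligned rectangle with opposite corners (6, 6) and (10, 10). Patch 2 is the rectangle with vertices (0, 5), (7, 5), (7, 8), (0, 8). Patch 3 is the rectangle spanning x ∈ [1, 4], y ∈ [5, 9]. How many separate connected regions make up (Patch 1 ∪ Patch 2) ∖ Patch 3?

2

(Patch 1 ∪ Patch 2) ∖ Patch 3 splits into 2 disjoint pieces (area 23, area 3).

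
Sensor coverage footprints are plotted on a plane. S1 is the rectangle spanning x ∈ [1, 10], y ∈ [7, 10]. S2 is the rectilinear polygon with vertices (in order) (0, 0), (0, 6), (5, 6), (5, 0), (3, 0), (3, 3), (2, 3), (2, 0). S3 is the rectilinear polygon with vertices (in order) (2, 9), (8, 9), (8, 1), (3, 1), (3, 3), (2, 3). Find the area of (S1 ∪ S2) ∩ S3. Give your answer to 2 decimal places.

25.00

|S1 ∪ S2| = 54.
|(S1 ∪ S2) ∩ S3| = 25.00.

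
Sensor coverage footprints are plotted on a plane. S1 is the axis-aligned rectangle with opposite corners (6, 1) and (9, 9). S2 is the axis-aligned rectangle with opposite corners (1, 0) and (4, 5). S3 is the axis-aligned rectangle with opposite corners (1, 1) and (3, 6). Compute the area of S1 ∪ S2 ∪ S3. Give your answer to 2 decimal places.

41.00

By inclusion–exclusion:
Individual areas: |S1| = 24, |S2| = 15, |S3| = 10.
|S1∩S2| = 0 (no overlap).
|S1∩S3| = 0 (no overlap).
|S2∩S3|: x∈[1,3], y∈[1,5] → 2·4 = 8.
|S1∩S2∩S3| = 0.
|S1 ∪ S2 ∪ S3| = 49 − 8 + 0 = 41.00.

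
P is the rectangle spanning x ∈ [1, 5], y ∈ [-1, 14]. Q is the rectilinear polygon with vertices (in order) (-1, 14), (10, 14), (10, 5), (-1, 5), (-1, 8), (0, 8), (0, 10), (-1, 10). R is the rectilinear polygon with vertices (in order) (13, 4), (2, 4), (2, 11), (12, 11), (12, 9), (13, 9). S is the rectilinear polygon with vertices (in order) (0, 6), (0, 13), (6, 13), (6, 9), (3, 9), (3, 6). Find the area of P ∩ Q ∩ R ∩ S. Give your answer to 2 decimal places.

The intersection is the polygon with vertices (2,11), (5,11), (5,9), (3,9), (3,6), (2,6).
By the shoelace formula its area is 9.00.

9.00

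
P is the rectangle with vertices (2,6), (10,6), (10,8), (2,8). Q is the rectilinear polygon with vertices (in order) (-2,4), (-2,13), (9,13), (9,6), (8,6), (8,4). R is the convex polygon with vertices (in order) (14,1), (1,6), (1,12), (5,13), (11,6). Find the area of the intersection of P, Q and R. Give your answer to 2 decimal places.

The intersection is the polygon with vertices (2,8), (9,8), (9,6), (8,6), (2,6).
By the shoelace formula its area is 14.00.

14.00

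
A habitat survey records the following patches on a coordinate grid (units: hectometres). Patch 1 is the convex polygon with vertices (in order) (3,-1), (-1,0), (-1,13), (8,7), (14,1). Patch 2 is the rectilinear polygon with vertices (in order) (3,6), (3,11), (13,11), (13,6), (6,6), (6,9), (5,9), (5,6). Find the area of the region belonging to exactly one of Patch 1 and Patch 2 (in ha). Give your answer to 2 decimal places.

|Patch 1| = 116, |Patch 2| = 47, |Patch 1∩Patch 2| = 11.1667.
|Patch 1 △ Patch 2| = |Patch 1| + |Patch 2| − 2·|Patch 1∩Patch 2| = 116 + 47 − 22.3333 = 140.67.

140.67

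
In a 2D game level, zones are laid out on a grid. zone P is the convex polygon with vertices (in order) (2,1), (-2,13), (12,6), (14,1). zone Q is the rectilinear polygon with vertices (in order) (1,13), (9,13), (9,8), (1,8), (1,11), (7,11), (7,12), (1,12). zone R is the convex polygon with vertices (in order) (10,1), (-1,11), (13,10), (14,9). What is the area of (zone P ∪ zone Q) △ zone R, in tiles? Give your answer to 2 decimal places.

83.42

|zone P ∪ zone Q| = 122.
|(zone P ∪ zone Q) ∩ zone R| = 54.5397.
|(zone P ∪ zone Q) △ zone R| = 122 + 70.5 − 109.0794 = 83.42.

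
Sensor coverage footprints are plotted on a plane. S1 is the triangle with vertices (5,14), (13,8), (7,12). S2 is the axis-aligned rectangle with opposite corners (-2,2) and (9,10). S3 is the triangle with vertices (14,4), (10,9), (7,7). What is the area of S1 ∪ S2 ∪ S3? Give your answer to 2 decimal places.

99.31

By inclusion–exclusion:
Individual areas: |S1| = 2, |S2| = 88, |S3| = 11.5.
|S1∩S2| = 0.
|S1∩S3| = 0.
|S2∩S3| = 2.1905.
|S1∩S2∩S3| = 0.
|S1 ∪ S2 ∪ S3| = 101.5 − 2.1905 + 0 = 99.31.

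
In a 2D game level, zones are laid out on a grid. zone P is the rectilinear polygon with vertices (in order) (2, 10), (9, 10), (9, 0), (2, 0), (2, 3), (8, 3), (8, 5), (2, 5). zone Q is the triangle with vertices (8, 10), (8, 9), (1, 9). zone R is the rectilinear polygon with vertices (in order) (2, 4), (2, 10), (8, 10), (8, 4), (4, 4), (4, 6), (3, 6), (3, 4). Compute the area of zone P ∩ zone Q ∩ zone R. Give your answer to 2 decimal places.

The intersection is the polygon with vertices (8,10), (8,9), (2,9), (2,9.143).
By the shoelace formula its area is 3.43.

3.43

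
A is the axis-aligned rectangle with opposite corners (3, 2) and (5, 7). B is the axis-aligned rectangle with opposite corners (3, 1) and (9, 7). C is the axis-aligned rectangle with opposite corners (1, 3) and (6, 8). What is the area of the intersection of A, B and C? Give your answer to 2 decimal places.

The intersection is the polygon with vertices (3,7), (5,7), (5,3), (3,3).
By the shoelace formula its area is 8.00.

8.00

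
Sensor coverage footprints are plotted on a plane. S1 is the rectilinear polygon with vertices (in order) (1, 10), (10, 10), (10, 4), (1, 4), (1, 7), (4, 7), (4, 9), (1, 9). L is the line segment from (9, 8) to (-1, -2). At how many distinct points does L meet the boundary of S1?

The segment meets the boundary at (5,4).

1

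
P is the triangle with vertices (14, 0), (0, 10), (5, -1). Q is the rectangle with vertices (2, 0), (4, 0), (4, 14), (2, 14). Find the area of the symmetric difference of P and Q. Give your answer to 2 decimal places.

62.17

|P| = 52, |Q| = 28, |P∩Q| = 8.9143.
|P △ Q| = |P| + |Q| − 2·|P∩Q| = 52 + 28 − 17.8286 = 62.17.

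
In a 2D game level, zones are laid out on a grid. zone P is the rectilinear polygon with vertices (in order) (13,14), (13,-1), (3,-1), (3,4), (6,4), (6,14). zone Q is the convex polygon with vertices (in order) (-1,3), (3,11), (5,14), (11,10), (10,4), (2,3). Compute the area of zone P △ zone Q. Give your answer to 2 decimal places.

|zone P| = 120, |zone Q| = 81, |zone P∩zone Q| = 38.3958.
|zone P △ zone Q| = |zone P| + |zone Q| − 2·|zone P∩zone Q| = 120 + 81 − 76.7917 = 124.21.

124.21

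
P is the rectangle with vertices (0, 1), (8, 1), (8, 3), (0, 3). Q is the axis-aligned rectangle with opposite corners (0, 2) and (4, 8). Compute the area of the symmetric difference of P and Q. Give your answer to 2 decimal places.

|P∩Q|: x∈[0,4], y∈[2,3] → 4·1 = 4.
|P △ Q| = |P| + |Q| − 2·|P∩Q| = 16 + 24 − 8 = 32.00.

32.00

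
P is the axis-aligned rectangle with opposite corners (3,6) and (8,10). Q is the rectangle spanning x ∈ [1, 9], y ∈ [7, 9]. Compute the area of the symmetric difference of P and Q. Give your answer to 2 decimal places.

16.00

|P∩Q|: x∈[3,8], y∈[7,9] → 5·2 = 10.
|P △ Q| = |P| + |Q| − 2·|P∩Q| = 20 + 16 − 20 = 16.00.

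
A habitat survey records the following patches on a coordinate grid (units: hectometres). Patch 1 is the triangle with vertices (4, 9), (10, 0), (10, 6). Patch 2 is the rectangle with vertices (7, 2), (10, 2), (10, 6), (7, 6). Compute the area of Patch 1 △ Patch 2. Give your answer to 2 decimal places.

10.17

|Patch 1| = 18, |Patch 2| = 12, |Patch 1∩Patch 2| = 9.9167.
|Patch 1 △ Patch 2| = |Patch 1| + |Patch 2| − 2·|Patch 1∩Patch 2| = 18 + 12 − 19.8333 = 10.17.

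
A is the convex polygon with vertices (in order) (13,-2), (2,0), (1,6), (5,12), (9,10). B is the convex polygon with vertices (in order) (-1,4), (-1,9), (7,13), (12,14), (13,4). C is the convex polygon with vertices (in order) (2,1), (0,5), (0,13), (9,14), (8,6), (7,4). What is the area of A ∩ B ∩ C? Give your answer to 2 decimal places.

The intersection is the polygon with vertices (5,12), (8.529,10.235), (8,6), (7,4), (1.333,4), (1,6).
By the shoelace formula its area is 41.61.

41.61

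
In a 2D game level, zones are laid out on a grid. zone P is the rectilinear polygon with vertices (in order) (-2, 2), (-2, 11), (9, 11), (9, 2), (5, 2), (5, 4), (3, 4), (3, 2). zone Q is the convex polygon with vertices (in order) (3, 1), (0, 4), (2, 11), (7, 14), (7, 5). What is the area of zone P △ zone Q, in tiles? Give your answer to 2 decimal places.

61.00

|zone P| = 95, |zone Q| = 58, |zone P∩zone Q| = 46.
|zone P △ zone Q| = |zone P| + |zone Q| − 2·|zone P∩zone Q| = 95 + 58 − 92 = 61.00.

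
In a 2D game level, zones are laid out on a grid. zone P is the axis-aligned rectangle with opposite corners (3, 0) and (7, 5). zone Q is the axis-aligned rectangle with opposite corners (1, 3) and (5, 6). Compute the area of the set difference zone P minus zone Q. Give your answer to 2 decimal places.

|zone P∩zone Q|: x∈[3,5], y∈[3,5] → 2·2 = 4.
|zone P| = 20.
|zone P ∖ zone Q| = |zone P| − |zone P∩zone Q| = 20 − 4 = 16.00.

16.00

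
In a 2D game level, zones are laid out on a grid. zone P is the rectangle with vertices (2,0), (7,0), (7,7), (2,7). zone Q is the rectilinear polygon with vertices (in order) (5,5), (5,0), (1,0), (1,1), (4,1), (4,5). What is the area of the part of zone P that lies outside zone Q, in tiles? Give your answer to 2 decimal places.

|zone P| = 35, |zone P∩zone Q| = 7.
|zone P ∖ zone Q| = |zone P| − |zone P∩zone Q| = 35 − 7 = 28.00.

28.00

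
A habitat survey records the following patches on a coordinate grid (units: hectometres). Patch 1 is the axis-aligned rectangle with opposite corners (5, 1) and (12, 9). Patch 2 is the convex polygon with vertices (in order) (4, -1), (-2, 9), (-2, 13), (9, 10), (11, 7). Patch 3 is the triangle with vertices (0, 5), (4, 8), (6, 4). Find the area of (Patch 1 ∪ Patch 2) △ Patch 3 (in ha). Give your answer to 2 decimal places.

|Patch 1 ∪ Patch 2| = 123.5833.
|(Patch 1 ∪ Patch 2) ∩ Patch 3| = 10.9438.
|(Patch 1 ∪ Patch 2) △ Patch 3| = 123.5833 + 11 − 21.8876 = 112.70.

112.70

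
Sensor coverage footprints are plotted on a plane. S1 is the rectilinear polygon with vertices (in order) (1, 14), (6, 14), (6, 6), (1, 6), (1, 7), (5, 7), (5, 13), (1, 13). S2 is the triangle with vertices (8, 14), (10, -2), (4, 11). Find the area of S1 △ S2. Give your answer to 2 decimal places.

|S1| = 16, |S2| = 35, |S1∩S2| = 4.375.
|S1 △ S2| = |S1| + |S2| − 2·|S1∩S2| = 16 + 35 − 8.75 = 42.25.

42.25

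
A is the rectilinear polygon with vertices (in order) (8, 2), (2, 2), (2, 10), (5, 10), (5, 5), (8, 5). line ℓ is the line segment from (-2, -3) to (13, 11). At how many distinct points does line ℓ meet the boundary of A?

2

The segment meets the boundary at (6.571,5), (3.357,2).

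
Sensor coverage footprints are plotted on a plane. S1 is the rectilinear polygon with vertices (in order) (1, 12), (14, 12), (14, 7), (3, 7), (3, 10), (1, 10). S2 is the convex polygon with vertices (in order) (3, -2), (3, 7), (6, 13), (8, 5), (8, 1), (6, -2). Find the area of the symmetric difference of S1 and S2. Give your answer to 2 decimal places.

87.75

|S1| = 59, |S2| = 55, |S1∩S2| = 13.125.
|S1 △ S2| = |S1| + |S2| − 2·|S1∩S2| = 59 + 55 − 26.25 = 87.75.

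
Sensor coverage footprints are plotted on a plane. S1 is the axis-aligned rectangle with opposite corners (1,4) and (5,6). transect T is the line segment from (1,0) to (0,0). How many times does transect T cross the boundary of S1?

The segment lies entirely outside S1 and never meets its boundary.

0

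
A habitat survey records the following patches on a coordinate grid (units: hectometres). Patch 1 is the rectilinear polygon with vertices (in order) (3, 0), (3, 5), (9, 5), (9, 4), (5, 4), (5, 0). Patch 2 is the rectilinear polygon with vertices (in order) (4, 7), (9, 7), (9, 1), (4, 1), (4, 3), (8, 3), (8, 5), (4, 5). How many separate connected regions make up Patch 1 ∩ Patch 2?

2

Patch 1 ∩ Patch 2 splits into 2 disjoint pieces (area 1, area 2).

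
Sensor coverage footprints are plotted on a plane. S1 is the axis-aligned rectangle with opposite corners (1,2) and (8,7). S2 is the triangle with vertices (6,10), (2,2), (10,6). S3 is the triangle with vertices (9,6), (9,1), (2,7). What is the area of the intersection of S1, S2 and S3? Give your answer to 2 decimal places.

7.76

The intersection is the polygon with vertices (8,5), (5.684,3.842), (3.75,5.5), (4.333,6.667), (8,6.143).
By the shoelace formula its area is 7.76.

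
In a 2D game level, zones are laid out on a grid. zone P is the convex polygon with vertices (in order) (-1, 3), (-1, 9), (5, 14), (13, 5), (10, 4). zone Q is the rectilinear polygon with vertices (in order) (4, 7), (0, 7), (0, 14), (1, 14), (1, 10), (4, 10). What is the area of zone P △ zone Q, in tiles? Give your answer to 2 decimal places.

|zone P| = 93, |zone Q| = 16, |zone P∩zone Q| = 12.25.
|zone P △ zone Q| = |zone P| + |zone Q| − 2·|zone P∩zone Q| = 93 + 16 − 24.5 = 84.50.

84.50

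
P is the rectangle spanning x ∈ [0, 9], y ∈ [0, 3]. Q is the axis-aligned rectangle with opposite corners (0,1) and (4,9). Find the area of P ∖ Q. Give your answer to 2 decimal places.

19.00

|P∩Q|: x∈[0,4], y∈[1,3] → 4·2 = 8.
|P| = 27.
|P ∖ Q| = |P| − |P∩Q| = 27 − 8 = 19.00.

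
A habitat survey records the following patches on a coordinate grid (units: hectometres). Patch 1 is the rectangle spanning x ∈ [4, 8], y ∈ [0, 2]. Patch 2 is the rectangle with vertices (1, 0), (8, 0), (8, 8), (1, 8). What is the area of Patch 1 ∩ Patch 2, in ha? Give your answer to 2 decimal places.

|Patch 1∩Patch 2|: x∈[4,8], y∈[0,2] → 4·2 = 8.

8.00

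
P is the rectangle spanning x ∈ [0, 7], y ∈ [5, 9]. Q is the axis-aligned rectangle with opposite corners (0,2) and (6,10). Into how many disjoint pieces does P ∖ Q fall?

1

P ∖ Q is a single connected region.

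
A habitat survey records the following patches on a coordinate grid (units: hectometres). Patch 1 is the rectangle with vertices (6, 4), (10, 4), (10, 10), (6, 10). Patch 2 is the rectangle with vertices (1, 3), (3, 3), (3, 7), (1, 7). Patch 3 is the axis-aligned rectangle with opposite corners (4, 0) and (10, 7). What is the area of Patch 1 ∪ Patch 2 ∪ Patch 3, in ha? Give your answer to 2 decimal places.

62.00

By inclusion–exclusion:
Individual areas: |Patch 1| = 24, |Patch 2| = 8, |Patch 3| = 42.
|Patch 1∩Patch 2| = 0 (no overlap).
|Patch 1∩Patch 3|: x∈[6,10], y∈[4,7] → 4·3 = 12.
|Patch 2∩Patch 3| = 0 (no overlap).
|Patch 1∩Patch 2∩Patch 3| = 0.
|Patch 1 ∪ Patch 2 ∪ Patch 3| = 74 − 12 + 0 = 62.00.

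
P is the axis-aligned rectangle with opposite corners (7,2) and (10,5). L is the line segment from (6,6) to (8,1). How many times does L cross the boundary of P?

2

The segment meets the boundary at (7.6,2), (7,3.5).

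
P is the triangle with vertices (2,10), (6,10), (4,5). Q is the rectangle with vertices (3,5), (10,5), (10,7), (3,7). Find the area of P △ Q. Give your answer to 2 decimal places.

|P| = 10, |Q| = 14, |P∩Q| = 1.6.
|P △ Q| = |P| + |Q| − 2·|P∩Q| = 10 + 14 − 3.2 = 20.80.

20.80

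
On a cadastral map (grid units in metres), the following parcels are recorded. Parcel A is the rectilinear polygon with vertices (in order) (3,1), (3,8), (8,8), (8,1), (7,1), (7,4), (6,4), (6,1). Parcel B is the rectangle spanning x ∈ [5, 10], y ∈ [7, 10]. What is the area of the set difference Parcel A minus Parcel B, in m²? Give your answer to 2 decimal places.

29.00

|Parcel A| = 32, |Parcel A∩Parcel B| = 3.
|Parcel A ∖ Parcel B| = |Parcel A| − |Parcel A∩Parcel B| = 32 − 3 = 29.00.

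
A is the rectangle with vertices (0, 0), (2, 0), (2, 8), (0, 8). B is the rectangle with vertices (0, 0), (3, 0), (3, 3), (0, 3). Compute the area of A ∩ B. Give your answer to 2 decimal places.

6.00

|A∩B|: x∈[0,2], y∈[0,3] → 2·3 = 6.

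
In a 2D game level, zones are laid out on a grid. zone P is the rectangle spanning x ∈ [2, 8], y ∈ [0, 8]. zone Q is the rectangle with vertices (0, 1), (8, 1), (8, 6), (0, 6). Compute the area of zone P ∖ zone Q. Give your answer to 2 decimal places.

18.00

|zone P∩zone Q|: x∈[2,8], y∈[1,6] → 6·5 = 30.
|zone P| = 48.
|zone P ∖ zone Q| = |zone P| − |zone P∩zone Q| = 48 − 30 = 18.00.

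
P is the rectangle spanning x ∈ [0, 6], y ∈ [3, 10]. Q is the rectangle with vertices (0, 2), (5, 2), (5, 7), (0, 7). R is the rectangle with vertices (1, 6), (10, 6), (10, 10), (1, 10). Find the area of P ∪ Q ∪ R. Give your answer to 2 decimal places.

By inclusion–exclusion:
Individual areas: |P| = 42, |Q| = 25, |R| = 36.
|P∩Q|: x∈[0,5], y∈[3,7] → 5·4 = 20.
|P∩R|: x∈[1,6], y∈[6,10] → 5·4 = 20.
|Q∩R|: x∈[1,5], y∈[6,7] → 4·1 = 4.
|P∩Q∩R| = 4.
|P ∪ Q ∪ R| = 103 − 44 + 4 = 63.00.

63.00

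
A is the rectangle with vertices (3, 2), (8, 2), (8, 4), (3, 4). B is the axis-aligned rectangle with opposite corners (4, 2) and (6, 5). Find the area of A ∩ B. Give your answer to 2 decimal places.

4.00

|A∩B|: x∈[4,6], y∈[2,4] → 2·2 = 4.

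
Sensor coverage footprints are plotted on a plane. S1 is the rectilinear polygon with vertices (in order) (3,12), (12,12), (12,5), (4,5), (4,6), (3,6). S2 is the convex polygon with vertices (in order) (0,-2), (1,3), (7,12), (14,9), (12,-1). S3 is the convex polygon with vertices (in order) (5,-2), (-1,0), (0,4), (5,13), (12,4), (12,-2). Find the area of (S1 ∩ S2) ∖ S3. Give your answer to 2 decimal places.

18.63

|S1 ∩ S2| = 44.6429.
|(S1 ∩ S2) ∩ S3| = 26.0171.
|(S1 ∩ S2) ∖ S3| = 44.6429 − 26.0171 = 18.63.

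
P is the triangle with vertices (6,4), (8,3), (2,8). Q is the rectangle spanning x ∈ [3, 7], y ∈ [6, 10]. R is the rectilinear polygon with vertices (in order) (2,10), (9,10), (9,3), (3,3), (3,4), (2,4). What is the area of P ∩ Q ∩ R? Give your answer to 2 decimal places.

The intersection is the polygon with vertices (4,6), (3,7), (3,7.167), (4.4,6).
By the shoelace formula its area is 0.32.

0.32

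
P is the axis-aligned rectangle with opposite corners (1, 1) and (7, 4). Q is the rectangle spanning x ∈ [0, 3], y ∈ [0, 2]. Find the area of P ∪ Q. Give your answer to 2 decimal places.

22.00

By inclusion–exclusion:
Individual areas: |P| = 18, |Q| = 6.
|P∩Q|: x∈[1,3], y∈[1,2] → 2·1 = 2.
|P ∪ Q| = 24 − 2 = 22.00.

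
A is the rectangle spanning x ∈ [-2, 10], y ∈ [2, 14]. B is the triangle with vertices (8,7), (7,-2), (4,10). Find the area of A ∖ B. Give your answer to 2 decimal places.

|A| = 144, |A∩B| = 16.6111.
|A ∖ B| = |A| − |A∩B| = 144 − 16.6111 = 127.39.

127.39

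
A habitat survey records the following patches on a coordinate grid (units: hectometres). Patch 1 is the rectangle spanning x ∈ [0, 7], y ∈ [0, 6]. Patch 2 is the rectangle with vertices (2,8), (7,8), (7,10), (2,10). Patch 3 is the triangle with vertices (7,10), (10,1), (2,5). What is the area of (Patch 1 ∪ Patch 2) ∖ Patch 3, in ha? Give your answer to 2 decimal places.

39.25

|Patch 1 ∪ Patch 2| = 52.
|(Patch 1 ∪ Patch 2) ∩ Patch 3| = 12.75.
|(Patch 1 ∪ Patch 2) ∖ Patch 3| = 52 − 12.75 = 39.25.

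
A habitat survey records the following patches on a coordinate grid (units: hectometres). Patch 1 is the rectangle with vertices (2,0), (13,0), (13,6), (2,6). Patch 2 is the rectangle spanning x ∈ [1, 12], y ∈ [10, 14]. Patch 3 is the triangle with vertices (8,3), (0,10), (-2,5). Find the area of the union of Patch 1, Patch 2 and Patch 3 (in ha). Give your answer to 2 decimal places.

127.74

By inclusion–exclusion:
Individual areas: |Patch 1| = 66, |Patch 2| = 44, |Patch 3| = 27.
|Patch 1∩Patch 2| = 0 (no overlap).
|Patch 1∩Patch 3| = 9.2571.
|Patch 2∩Patch 3| = 0.
|Patch 1∩Patch 2∩Patch 3| = 0.
|Patch 1 ∪ Patch 2 ∪ Patch 3| = 137 − 9.2571 + 0 = 127.74.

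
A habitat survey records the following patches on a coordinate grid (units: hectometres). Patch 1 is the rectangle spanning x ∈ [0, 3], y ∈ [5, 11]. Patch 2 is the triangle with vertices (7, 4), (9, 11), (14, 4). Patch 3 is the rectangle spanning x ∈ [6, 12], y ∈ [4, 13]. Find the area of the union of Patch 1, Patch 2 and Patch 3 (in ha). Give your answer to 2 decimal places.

By inclusion–exclusion:
Individual areas: |Patch 1| = 18, |Patch 2| = 24.5, |Patch 3| = 54.
|Patch 1∩Patch 2| = 0.
|Patch 1∩Patch 3| = 0 (no overlap).
|Patch 2∩Patch 3| = 21.7.
|Patch 1∩Patch 2∩Patch 3| = 0.
|Patch 1 ∪ Patch 2 ∪ Patch 3| = 96.5 − 21.7 + 0 = 74.80.

74.80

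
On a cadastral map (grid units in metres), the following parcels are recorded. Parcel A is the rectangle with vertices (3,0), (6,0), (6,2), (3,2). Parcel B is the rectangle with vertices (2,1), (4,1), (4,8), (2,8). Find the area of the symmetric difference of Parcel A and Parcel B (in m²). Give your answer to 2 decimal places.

18.00

|Parcel A∩Parcel B|: x∈[3,4], y∈[1,2] → 1·1 = 1.
|Parcel A △ Parcel B| = |Parcel A| + |Parcel B| − 2·|Parcel A∩Parcel B| = 6 + 14 − 2 = 18.00.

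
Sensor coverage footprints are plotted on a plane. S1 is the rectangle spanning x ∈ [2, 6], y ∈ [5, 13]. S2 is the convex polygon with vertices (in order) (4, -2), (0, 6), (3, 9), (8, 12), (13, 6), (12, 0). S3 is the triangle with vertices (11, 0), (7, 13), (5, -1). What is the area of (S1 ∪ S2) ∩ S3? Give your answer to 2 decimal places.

The region (S1 ∪ S2) ∩ S3 is the polygon with vertices (7.416,11.649), (11,0), (5,-1), (6.75,11.25).
By the shoelace formula its area is 40.47.

40.47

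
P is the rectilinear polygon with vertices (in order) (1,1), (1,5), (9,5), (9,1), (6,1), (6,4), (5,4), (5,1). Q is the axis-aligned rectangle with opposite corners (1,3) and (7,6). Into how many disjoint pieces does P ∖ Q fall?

2

P ∖ Q splits into 2 disjoint pieces (area 8, area 10).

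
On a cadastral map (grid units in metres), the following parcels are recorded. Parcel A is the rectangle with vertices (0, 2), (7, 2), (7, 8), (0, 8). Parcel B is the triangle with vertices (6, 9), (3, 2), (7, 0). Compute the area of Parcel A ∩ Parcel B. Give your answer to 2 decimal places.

12.95

The intersection is the polygon with vertices (6.111,8), (6.778,2), (3,2), (5.571,8).
By the shoelace formula its area is 12.95.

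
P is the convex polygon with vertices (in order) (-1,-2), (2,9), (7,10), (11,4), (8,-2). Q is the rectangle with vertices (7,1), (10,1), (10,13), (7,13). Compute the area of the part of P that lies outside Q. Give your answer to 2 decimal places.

81.00

|P| = 101, |P∩Q| = 20.
|P ∖ Q| = |P| − |P∩Q| = 101 − 20 = 81.00.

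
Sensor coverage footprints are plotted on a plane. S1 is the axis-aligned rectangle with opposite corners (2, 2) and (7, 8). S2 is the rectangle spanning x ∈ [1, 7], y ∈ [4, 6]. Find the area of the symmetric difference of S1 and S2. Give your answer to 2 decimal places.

22.00

|S1∩S2|: x∈[2,7], y∈[4,6] → 5·2 = 10.
|S1 △ S2| = |S1| + |S2| − 2·|S1∩S2| = 30 + 12 − 20 = 22.00.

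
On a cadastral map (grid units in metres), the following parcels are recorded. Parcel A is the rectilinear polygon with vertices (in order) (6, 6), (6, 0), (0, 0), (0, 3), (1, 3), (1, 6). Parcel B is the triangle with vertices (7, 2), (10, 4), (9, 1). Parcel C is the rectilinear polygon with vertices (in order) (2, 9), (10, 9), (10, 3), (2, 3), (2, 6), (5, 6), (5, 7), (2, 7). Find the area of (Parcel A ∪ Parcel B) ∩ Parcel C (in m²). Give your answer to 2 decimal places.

|Parcel A ∪ Parcel B| = 36.5.
|(Parcel A ∪ Parcel B) ∩ Parcel C| = 12.58.

12.58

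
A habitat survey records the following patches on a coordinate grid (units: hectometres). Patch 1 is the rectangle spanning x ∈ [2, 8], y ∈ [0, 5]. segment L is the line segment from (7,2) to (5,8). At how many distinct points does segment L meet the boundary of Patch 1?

1

The segment meets the boundary at (6,5).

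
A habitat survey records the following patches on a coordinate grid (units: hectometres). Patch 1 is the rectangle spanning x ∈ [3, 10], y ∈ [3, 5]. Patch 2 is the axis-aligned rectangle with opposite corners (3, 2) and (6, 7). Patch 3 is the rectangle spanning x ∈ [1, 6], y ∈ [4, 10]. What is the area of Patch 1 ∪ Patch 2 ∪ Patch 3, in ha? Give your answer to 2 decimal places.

44.00

By inclusion–exclusion:
Individual areas: |Patch 1| = 14, |Patch 2| = 15, |Patch 3| = 30.
|Patch 1∩Patch 2|: x∈[3,6], y∈[3,5] → 3·2 = 6.
|Patch 1∩Patch 3|: x∈[3,6], y∈[4,5] → 3·1 = 3.
|Patch 2∩Patch 3|: x∈[3,6], y∈[4,7] → 3·3 = 9.
|Patch 1∩Patch 2∩Patch 3| = 3.
|Patch 1 ∪ Patch 2 ∪ Patch 3| = 59 − 18 + 3 = 44.00.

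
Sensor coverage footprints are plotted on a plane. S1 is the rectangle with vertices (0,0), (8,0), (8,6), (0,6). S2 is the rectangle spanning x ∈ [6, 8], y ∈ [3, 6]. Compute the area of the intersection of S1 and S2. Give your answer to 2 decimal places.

6.00

|S1∩S2|: x∈[6,8], y∈[3,6] → 2·3 = 6.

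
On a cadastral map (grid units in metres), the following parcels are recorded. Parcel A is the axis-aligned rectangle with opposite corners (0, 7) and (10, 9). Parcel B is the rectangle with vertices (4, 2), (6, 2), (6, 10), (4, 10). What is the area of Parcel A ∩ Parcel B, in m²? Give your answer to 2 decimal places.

4.00

|Parcel A∩Parcel B|: x∈[4,6], y∈[7,9] → 2·2 = 4.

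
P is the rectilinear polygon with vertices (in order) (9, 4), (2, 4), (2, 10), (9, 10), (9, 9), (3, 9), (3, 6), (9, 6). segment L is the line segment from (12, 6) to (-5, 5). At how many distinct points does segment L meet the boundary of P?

The segment meets the boundary at (2,5.412), (9,5.824).

2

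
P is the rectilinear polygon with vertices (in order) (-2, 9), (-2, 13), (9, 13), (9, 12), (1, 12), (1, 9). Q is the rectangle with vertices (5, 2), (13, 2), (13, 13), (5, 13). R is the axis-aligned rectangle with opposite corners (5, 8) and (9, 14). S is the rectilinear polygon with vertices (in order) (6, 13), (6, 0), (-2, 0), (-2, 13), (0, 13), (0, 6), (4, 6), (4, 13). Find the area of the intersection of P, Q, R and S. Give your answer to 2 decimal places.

1.00

The intersection is the polygon with vertices (5,12), (5,13), (6,13), (6,12).
By the shoelace formula its area is 1.00.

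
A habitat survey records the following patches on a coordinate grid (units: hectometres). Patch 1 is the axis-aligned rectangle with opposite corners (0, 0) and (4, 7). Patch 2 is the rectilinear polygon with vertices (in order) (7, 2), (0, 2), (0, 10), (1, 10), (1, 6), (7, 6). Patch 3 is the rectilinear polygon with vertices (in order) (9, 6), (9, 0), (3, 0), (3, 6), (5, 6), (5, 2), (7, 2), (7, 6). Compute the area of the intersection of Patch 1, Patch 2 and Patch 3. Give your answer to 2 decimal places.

4.00

The intersection is the polygon with vertices (3,2), (3,6), (4,6), (4,2).
By the shoelace formula its area is 4.00.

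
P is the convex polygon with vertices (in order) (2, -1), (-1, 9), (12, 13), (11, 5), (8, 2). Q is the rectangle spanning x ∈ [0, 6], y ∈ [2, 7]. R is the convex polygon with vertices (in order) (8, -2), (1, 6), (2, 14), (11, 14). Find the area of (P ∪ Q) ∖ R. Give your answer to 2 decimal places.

38.37

|P ∪ Q| = 110.5167.
|(P ∪ Q) ∩ R| = 72.1433.
|(P ∪ Q) ∖ R| = 110.5167 − 72.1433 = 38.37.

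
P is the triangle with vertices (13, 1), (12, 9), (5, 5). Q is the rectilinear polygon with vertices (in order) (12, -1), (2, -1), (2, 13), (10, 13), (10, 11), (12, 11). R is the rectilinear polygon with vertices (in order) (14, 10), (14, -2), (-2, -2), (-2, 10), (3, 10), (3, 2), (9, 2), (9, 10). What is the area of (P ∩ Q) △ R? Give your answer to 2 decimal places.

|P ∩ Q| = 26.25.
|(P ∩ Q) ∩ R| = 17.6786.
|(P ∩ Q) △ R| = 26.25 + 144 − 35.3571 = 134.89.

134.89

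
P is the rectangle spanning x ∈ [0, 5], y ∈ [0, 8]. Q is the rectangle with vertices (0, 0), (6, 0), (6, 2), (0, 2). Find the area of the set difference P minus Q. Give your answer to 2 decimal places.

|P∩Q|: x∈[0,5], y∈[0,2] → 5·2 = 10.
|P| = 40.
|P ∖ Q| = |P| − |P∩Q| = 40 − 10 = 30.00.

30.00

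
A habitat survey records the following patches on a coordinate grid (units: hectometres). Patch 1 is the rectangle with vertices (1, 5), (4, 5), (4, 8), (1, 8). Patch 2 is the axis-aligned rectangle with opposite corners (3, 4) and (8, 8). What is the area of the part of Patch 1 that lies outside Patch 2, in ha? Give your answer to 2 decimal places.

|Patch 1∩Patch 2|: x∈[3,4], y∈[5,8] → 1·3 = 3.
|Patch 1| = 9.
|Patch 1 ∖ Patch 2| = |Patch 1| − |Patch 1∩Patch 2| = 9 − 3 = 6.00.

6.00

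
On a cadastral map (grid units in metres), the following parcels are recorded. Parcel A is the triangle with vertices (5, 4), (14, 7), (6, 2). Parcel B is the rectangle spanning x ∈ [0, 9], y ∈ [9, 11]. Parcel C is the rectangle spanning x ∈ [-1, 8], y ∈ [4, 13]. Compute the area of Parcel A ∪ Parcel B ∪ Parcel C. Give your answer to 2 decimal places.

92.00

By inclusion–exclusion:
Individual areas: |Parcel A| = 10.5, |Parcel B| = 18, |Parcel C| = 81.
|Parcel A∩Parcel B| = 0.
|Parcel A∩Parcel C| = 1.5.
|Parcel B∩Parcel C|: x∈[0,8], y∈[9,11] → 8·2 = 16.
|Parcel A∩Parcel B∩Parcel C| = 0.
|Parcel A ∪ Parcel B ∪ Parcel C| = 109.5 − 17.5 + 0 = 92.00.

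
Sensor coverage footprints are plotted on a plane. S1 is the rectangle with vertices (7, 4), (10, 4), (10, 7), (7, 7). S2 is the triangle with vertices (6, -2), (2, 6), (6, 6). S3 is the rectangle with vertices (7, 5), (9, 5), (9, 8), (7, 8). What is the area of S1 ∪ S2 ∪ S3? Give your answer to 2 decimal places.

27.00

By inclusion–exclusion:
Individual areas: |S1| = 9, |S2| = 16, |S3| = 6.
|S1∩S2| = 0.
|S1∩S3|: x∈[7,9], y∈[5,7] → 2·2 = 4.
|S2∩S3| = 0.
|S1∩S2∩S3| = 0.
|S1 ∪ S2 ∪ S3| = 31 − 4 + 0 = 27.00.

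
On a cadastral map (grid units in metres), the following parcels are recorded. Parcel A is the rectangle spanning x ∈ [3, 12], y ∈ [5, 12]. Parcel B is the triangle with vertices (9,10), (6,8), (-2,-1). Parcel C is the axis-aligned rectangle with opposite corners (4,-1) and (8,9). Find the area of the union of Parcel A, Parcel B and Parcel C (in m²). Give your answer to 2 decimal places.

By inclusion–exclusion:
Individual areas: |Parcel A| = 63, |Parcel B| = 5.5, |Parcel C| = 40.
|Parcel A∩Parcel B| = 3.5.
|Parcel A∩Parcel C|: x∈[4,8], y∈[5,9] → 4·4 = 16.
|Parcel B∩Parcel C| = 3.
|Parcel A∩Parcel B∩Parcel C| = 3.
|Parcel A ∪ Parcel B ∪ Parcel C| = 108.5 − 22.5 + 3 = 89.00.

89.00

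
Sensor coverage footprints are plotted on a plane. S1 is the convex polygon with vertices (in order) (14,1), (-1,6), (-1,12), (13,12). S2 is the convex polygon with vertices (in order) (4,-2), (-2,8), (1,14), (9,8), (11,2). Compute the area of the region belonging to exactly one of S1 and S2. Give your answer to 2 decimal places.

94.42

|S1| = 122, |S2| = 113, |S1∩S2| = 70.2917.
|S1 △ S2| = |S1| + |S2| − 2·|S1∩S2| = 122 + 113 − 140.5833 = 94.42.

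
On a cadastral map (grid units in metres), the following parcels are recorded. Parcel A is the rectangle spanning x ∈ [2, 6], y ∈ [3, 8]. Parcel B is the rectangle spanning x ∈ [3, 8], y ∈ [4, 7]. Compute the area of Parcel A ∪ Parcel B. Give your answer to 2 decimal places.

26.00

By inclusion–exclusion:
Individual areas: |Parcel A| = 20, |Parcel B| = 15.
|Parcel A∩Parcel B|: x∈[3,6], y∈[4,7] → 3·3 = 9.
|Parcel A ∪ Parcel B| = 35 − 9 = 26.00.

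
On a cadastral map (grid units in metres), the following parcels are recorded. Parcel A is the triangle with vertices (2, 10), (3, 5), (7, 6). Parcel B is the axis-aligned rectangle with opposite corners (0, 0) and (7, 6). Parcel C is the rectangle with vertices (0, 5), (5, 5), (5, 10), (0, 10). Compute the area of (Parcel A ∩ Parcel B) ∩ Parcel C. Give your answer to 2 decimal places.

1.60

The region (Parcel A ∩ Parcel B) ∩ Parcel C is the polygon with vertices (2.8,6), (5,6), (5,5.5), (3,5).
By the shoelace formula its area is 1.60.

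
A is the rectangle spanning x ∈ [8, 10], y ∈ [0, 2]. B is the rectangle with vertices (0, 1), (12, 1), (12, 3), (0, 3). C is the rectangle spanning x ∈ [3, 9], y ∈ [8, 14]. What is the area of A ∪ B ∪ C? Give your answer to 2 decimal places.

By inclusion–exclusion:
Individual areas: |A| = 4, |B| = 24, |C| = 36.
|A∩B|: x∈[8,10], y∈[1,2] → 2·1 = 2.
|A∩C| = 0 (no overlap).
|B∩C| = 0 (no overlap).
|A∩B∩C| = 0.
|A ∪ B ∪ C| = 64 − 2 + 0 = 62.00.

62.00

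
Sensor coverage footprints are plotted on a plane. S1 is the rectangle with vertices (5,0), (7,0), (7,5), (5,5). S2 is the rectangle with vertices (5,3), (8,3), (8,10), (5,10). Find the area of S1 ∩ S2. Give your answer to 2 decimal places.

4.00

|S1∩S2|: x∈[5,7], y∈[3,5] → 2·2 = 4.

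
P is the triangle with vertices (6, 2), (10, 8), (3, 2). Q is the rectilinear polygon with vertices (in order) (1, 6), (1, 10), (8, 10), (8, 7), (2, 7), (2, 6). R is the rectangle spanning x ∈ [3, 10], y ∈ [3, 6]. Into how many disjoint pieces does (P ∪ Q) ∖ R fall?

3

(P ∪ Q) ∖ R splits into 3 disjoint pieces (area 2.75, area 1, area 22).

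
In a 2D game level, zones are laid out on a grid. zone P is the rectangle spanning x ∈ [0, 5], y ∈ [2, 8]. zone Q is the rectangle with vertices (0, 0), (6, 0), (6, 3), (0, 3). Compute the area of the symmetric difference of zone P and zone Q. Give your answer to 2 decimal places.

38.00

|zone P∩zone Q|: x∈[0,5], y∈[2,3] → 5·1 = 5.
|zone P △ zone Q| = |zone P| + |zone Q| − 2·|zone P∩zone Q| = 30 + 18 − 10 = 38.00.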